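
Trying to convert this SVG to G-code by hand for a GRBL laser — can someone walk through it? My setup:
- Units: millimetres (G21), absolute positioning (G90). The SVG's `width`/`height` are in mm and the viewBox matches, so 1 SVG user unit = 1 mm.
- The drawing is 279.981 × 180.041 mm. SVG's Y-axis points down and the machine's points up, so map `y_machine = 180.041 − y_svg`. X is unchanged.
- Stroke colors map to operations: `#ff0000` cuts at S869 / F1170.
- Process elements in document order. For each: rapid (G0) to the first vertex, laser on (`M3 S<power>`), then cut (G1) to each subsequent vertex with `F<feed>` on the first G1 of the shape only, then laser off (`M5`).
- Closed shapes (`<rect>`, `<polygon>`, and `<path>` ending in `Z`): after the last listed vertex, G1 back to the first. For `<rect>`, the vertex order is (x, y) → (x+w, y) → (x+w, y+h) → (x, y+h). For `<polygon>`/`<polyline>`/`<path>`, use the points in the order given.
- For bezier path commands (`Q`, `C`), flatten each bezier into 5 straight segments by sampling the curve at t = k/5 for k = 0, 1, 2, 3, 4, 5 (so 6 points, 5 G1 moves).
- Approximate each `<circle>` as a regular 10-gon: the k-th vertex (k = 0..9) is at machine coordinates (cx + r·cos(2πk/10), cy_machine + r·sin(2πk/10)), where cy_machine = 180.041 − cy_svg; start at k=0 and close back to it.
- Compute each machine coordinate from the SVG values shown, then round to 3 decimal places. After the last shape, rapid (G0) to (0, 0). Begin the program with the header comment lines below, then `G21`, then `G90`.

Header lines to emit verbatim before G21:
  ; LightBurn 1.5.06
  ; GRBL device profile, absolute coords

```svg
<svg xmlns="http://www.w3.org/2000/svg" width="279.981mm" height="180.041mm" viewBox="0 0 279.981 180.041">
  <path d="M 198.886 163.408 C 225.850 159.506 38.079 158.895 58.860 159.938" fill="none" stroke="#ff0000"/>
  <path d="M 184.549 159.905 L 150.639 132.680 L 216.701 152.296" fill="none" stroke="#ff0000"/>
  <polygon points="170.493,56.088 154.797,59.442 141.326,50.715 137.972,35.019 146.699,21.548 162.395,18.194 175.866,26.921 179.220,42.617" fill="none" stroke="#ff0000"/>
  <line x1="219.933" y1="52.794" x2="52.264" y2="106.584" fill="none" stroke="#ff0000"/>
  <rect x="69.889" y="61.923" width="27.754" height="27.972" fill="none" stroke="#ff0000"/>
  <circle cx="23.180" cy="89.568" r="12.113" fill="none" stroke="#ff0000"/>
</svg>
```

; LightBurn 1.5.06
; GRBL device profile, absolute coords
G21
G90
G0 X198.886 Y16.633
M3 S869
G1 X192.682 Y18.592 F1170
G1 X155.260 Y19.840
G1 X106.937 Y20.456
G1 X68.031 Y20.517
G1 X58.860 Y20.103
M5
G0 X184.549 Y20.136
M3 S869
G1 X150.639 Y47.361 F1170
G1 X216.701 Y27.745
M5
G0 X170.493 Y123.953
M3 S869
G1 X154.797 Y120.599 F1170
G1 X141.326 Y129.326
G1 X137.972 Y145.022
G1 X146.699 Y158.493
G1 X162.395 Y161.847
G1 X175.866 Y153.120
G1 X179.220 Y137.424
G1 X170.493 Y123.953
M5
G0 X219.933 Y127.247
M3 S869
G1 X52.264 Y73.457 F1170
M5
G0 X69.889 Y118.118
M3 S869
G1 X97.643 Y118.118 F1170
G1 X97.643 Y90.146
G1 X69.889 Y90.146
G1 X69.889 Y118.118
M5
G0 X35.293 Y90.473
M3 S869
G1 X32.980 Y97.593 F1170
G1 X26.923 Y101.993
G1 X19.437 Y101.993
G1 X13.380 Y97.593
G1 X11.067 Y90.473
G1 X13.380 Y83.353
G1 X19.437 Y78.953
G1 X26.923 Y78.953
G1 X32.980 Y83.353
G1 X35.293 Y90.473
M5
G0 X0.000 Y0.000

Since the viewBox matches the mm dimensions, user units are millimetres directly. The only transform is the Y-flip y_m = 180.041 − y_svg.

Shape 1 is a cubic bezier drawn with `<path>`. Its stroke #ff0000 means cut at S869, F1170. After flipping Y the toolpath is (198.886,16.633) → (192.682,18.592) → (155.260,19.840) → (106.937,20.456) → (68.031,20.517) → (58.860,20.103).

Shape 2 is a open polyline drawn with `<path>`. Its stroke #ff0000 means cut at S869, F1170. After flipping Y the toolpath is (184.549,20.136) → (150.639,47.361) → (216.701,27.745).

Shape 3 is a regular polygon drawn with `<polygon>`. Its stroke #ff0000 means cut at S869, F1170. After flipping Y the toolpath is (170.493,123.953) → (154.797,120.599) → (141.326,129.326) → (137.972,145.022) → (146.699,158.493) → (162.395,161.847) → (175.866,153.120) → (179.220,137.424) → (170.493,123.953), returning to the start.

Shape 4 is a line segment drawn with `<line>`. Its stroke #ff0000 means cut at S869, F1170. After flipping Y the toolpath is (219.933,127.247) → (52.264,73.457).

Shape 5 is a rectangle drawn with `<rect>`. Its stroke #ff0000 means cut at S869, F1170. After flipping Y the toolpath is (69.889,118.118) → (97.643,118.118) → (97.643,90.146) → (69.889,90.146) → (69.889,118.118), returning to the start.

Shape 6 is a circle drawn with `<circle>`. Its stroke #ff0000 means cut at S869, F1170. After flipping Y the toolpath is (35.293,90.473) → (32.980,97.593) → (26.923,101.993) → (19.437,101.993) → (13.380,97.593) → (11.067,90.473) → (13.380,83.353) → (19.437,78.953) → (26.923,78.953) → (32.980,83.353) → (35.293,90.473), returning to the start.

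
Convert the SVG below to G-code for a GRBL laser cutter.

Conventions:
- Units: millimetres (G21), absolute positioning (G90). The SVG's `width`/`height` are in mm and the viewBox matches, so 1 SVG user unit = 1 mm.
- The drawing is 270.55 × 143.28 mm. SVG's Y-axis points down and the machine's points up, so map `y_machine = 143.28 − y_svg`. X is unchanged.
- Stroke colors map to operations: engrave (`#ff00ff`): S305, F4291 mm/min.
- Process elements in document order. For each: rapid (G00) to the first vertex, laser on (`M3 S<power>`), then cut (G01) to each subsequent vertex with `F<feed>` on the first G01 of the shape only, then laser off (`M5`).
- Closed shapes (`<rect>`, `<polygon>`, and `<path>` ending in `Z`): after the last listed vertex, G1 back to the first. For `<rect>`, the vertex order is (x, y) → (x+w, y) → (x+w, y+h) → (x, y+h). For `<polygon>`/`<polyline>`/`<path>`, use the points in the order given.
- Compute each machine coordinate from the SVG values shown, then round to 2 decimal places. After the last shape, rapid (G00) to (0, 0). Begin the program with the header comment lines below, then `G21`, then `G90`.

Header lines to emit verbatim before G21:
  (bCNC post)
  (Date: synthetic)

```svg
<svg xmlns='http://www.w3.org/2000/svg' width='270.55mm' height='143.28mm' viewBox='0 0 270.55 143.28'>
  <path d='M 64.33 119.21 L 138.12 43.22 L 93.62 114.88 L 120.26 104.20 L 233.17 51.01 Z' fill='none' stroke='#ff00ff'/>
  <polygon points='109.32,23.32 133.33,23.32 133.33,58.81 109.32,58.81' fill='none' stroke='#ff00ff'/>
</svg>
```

(bCNC post)
(Date: synthetic)
G21
G90
G00 X64.33 Y24.07
M3 S305
G01 X138.12 Y100.06 F4291
G01 X93.62 Y28.40
G01 X120.26 Y39.08
G01 X233.17 Y92.27
G01 X64.33 Y24.07
M5
G00 X109.32 Y119.96
M3 S305
G01 X133.33 Y119.96 F4291
G01 X133.33 Y84.47
G01 X109.32 Y84.47
G01 X109.32 Y119.96
M5
G00 X0.00 Y0.00

1 u = 1 mm; y_m = 143.28 − y.

[1] `<path>` closed polygon, #ff00ff→engrave S305 F4291: (64.33,24.07) → (138.12,100.06) → (93.62,28.40) → (120.26,39.08) → (233.17,92.27) → (64.33,24.07) (closed)

[2] `<polygon>` rectangle, #ff00ff→engrave S305 F4291: (109.32,119.96) → (133.33,119.96) → (133.33,84.47) → (109.32,84.47) → (109.32,119.96) (closed)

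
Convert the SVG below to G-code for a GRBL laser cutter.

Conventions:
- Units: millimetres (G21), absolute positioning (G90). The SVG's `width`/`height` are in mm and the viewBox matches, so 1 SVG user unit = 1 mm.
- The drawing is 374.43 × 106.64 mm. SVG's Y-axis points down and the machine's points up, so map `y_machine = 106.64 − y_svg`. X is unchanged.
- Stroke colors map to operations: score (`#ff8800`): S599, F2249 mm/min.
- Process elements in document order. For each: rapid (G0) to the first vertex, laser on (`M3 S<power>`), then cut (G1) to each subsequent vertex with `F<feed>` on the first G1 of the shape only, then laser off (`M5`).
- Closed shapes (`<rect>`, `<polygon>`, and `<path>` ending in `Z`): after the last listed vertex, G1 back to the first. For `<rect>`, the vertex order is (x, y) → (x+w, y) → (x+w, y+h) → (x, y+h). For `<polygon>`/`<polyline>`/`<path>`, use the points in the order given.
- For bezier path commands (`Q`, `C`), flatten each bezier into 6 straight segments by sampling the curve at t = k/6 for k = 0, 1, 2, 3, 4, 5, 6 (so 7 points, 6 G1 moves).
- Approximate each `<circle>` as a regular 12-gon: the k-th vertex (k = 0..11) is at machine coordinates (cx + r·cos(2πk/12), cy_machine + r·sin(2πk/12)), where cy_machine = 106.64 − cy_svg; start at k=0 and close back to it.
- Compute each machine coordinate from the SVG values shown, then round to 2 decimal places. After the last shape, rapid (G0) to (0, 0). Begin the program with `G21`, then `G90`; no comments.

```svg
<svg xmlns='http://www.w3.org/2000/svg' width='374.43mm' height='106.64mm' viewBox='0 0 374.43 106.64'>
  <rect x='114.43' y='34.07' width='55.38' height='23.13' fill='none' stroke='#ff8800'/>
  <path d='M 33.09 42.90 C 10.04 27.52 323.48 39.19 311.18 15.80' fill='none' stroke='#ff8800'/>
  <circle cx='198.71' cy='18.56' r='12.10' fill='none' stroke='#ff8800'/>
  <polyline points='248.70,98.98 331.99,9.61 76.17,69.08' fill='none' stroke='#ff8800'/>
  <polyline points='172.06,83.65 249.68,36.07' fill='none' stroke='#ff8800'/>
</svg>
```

G21
G90
G0 X114.43 Y72.57
M3 S599
G1 X169.81 Y72.57 F2249
G1 X169.81 Y49.44
G1 X114.43 Y49.44
G1 X114.43 Y72.57
M5
G0 X33.09 Y63.74
M3 S599
G1 X46.54 Y69.46 F2249
G1 X97.68 Y72.40
G1 X168.10 Y74.29
G1 X239.43 Y76.84
G1 X293.25 Y81.78
G1 X311.18 Y90.84
M5
G0 X210.81 Y88.08
M3 S599
G1 X209.19 Y94.13 F2249
G1 X204.76 Y98.56
G1 X198.71 Y100.18
G1 X192.66 Y98.56
G1 X188.23 Y94.13
G1 X186.61 Y88.08
G1 X188.23 Y82.03
G1 X192.66 Y77.60
G1 X198.71 Y75.98
G1 X204.76 Y77.60
G1 X209.19 Y82.03
G1 X210.81 Y88.08
M5
G0 X248.70 Y7.66
M3 S599
G1 X331.99 Y97.03 F2249
G1 X76.17 Y37.56
M5
G0 X172.06 Y22.99
M3 S599
G1 X249.68 Y70.57 F2249
M5
G0 X0.00 Y0.00

Since the viewBox matches the mm dimensions, user units are millimetres directly. The only transform is the Y-flip y_m = 106.64 − y_svg.

Shape 1 is a rectangle drawn with `<rect>`. Its stroke #ff8800 means score at S599, F2249. After flipping Y the toolpath is (114.43,72.57) → (169.81,72.57) → (169.81,49.44) → (114.43,49.44) → (114.43,72.57), returning to the start.

Shape 2 is a cubic bezier drawn with `<path>`. Its stroke #ff8800 means score at S599, F2249. After flipping Y the toolpath is (33.09,63.74) → (46.54,69.46) → (97.68,72.40) → (168.10,74.29) → (239.43,76.84) → (293.25,81.78) → (311.18,90.84).

Shape 3 is a circle drawn with `<circle>`. Its stroke #ff8800 means score at S599, F2249. After flipping Y the toolpath is (210.81,88.08) → (209.19,94.13) → (204.76,98.56) → (198.71,100.18) → (192.66,98.56) → (188.23,94.13) → (186.61,88.08) → (188.23,82.03) → (192.66,77.60) → (198.71,75.98) → (204.76,77.60) → (209.19,82.03) → (210.81,88.08), returning to the start.

Shape 4 is a open polyline drawn with `<polyline>`. Its stroke #ff8800 means score at S599, F2249. After flipping Y the toolpath is (248.70,7.66) → (331.99,97.03) → (76.17,37.56).

Shape 5 is a line segment drawn with `<polyline>`. Its stroke #ff8800 means score at S599, F2249. After flipping Y the toolpath is (172.06,22.99) → (249.68,70.57).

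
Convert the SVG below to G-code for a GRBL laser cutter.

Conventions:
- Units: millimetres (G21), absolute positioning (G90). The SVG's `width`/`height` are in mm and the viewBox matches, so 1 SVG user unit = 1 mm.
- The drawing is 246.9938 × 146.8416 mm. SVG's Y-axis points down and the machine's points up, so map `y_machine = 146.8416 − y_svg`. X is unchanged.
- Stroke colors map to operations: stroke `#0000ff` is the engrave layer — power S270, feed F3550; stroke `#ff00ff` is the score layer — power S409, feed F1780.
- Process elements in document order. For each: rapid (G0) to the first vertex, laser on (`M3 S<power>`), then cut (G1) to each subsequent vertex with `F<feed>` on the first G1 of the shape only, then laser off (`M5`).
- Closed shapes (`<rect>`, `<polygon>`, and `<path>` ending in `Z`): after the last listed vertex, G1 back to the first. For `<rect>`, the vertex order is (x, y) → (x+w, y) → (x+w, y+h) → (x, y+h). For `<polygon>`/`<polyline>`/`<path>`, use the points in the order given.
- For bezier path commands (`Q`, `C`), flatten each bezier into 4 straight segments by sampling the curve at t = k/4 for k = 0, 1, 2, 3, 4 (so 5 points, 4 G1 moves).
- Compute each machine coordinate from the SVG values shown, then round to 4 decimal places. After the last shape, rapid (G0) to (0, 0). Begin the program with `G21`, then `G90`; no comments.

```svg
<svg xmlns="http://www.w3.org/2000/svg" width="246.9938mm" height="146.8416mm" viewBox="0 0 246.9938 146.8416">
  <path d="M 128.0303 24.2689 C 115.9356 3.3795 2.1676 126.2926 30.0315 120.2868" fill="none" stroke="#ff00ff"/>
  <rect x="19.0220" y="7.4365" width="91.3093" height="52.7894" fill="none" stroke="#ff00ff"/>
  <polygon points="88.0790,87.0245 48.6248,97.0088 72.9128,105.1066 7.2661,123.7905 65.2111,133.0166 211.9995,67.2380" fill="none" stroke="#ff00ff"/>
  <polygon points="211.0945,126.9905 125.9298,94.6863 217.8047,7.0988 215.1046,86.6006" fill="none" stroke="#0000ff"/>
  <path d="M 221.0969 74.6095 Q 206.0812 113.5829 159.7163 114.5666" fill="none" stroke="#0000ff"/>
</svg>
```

1 u = 1 mm; y_m = 146.8416 − y.

[1] `<path>` cubic bezier, #ff00ff→score S409 F1780: (128.0303,122.5727) → (103.6972,115.5381) → (64.0464,80.1451) → (31.8879,41.9615) → (30.0315,26.5548)

[2] `<rect>` rectangle, #ff00ff→score S409 F1780: (19.0220,139.4051) → (110.3313,139.4051) → (110.3313,86.6157) → (19.0220,86.6157) → (19.0220,139.4051) (closed)

[3] `<polygon>` closed polygon, #ff00ff→score S409 F1780: (88.0790,59.8171) → (48.6248,49.8328) → (72.9128,41.7350) → (7.2661,23.0511) → (65.2111,13.8250) → (211.9995,79.6036) → (88.0790,59.8171) (closed)

[4] `<polygon>` closed polygon, #0000ff→engrave S270 F3550: (211.0945,19.8511) → (125.9298,52.1553) → (217.8047,139.7428) → (215.1046,60.2410) → (211.0945,19.8511) (closed)

[5] `<path>` quadratic bezier, #0000ff→engrave S270 F3550: (221.0969,72.2321) → (211.6297,55.1198) → (198.2439,42.7561) → (180.9394,35.1412) → (159.7163,32.2750)

G21
G90
G0 X128.0303 Y122.5727
M3 S409
G1 X103.6972 Y115.5381 F1780
G1 X64.0464 Y80.1451
G1 X31.8879 Y41.9615
G1 X30.0315 Y26.5548
M5
G0 X19.0220 Y139.4051
M3 S409
G1 X110.3313 Y139.4051 F1780
G1 X110.3313 Y86.6157
G1 X19.0220 Y86.6157
G1 X19.0220 Y139.4051
M5
G0 X88.0790 Y59.8171
M3 S409
G1 X48.6248 Y49.8328 F1780
G1 X72.9128 Y41.7350
G1 X7.2661 Y23.0511
G1 X65.2111 Y13.8250
G1 X211.9995 Y79.6036
G1 X88.0790 Y59.8171
M5
G0 X211.0945 Y19.8511
M3 S270
G1 X125.9298 Y52.1553 F3550
G1 X217.8047 Y139.7428
G1 X215.1046 Y60.2410
G1 X211.0945 Y19.8511
M5
G0 X221.0969 Y72.2321
M3 S270
G1 X211.6297 Y55.1198 F3550
G1 X198.2439 Y42.7561
G1 X180.9394 Y35.1412
G1 X159.7163 Y32.2750
M5
G0 X0.0000 Y0.0000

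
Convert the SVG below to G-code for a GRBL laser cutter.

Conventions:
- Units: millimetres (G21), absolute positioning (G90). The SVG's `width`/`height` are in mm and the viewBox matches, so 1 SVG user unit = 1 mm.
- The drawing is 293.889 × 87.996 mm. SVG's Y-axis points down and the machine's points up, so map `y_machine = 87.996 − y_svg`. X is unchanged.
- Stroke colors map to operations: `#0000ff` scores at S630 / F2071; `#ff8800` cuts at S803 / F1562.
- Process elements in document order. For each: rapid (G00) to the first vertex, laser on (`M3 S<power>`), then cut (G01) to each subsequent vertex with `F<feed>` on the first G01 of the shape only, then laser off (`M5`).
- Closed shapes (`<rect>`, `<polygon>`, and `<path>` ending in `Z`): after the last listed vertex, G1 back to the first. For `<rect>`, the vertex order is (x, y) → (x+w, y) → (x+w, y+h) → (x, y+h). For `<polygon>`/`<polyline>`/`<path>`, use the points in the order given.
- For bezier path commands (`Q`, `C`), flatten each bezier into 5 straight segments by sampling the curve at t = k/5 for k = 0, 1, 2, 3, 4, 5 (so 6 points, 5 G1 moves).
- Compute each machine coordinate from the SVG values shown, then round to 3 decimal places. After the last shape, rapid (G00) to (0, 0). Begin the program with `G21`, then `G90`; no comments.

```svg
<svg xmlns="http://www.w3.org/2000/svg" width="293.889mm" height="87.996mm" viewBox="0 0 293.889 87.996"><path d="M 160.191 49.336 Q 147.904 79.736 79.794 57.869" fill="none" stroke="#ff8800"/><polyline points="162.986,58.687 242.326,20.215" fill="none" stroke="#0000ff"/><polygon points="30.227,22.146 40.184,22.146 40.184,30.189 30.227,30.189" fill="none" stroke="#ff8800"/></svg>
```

viewBox `0 0 293.889 87.996` with mm width/height → 1 unit = 1 mm. Flip: y_m = 87.996 − y_svg.

**Shape 1** — `<path>` quadratic bezier, stroke `#ff8800` → cut (S803, F1562). Control points (SVG): P0=(160.191,49.336), P1=(147.904,79.736), P2=(79.794,57.869); sampled at t=k/5. Machine vertices: (160.191,38.660) → (153.043,28.591) → (141.430,22.703) → (125.350,20.996) → (104.805,23.471) → (79.794,30.127). Open path.

**Shape 2** — `<polyline>` line segment, stroke `#0000ff` → score (S630, F2071). Machine vertices: (162.986,29.309) → (242.326,67.781). Open path.

**Shape 3** — `<polygon>` rectangle, stroke `#ff8800` → cut (S803, F1562). Machine vertices: (30.227,65.850) → (40.184,65.850) → (40.184,57.807) → (30.227,57.807) → (30.227,65.850). Closed: final G1 returns to the first vertex.

G21
G90
G00 X160.191 Y38.660
M3 S803
G01 X153.043 Y28.591 F1562
G01 X141.430 Y22.703
G01 X125.350 Y20.996
G01 X104.805 Y23.471
G01 X79.794 Y30.127
M5
G00 X162.986 Y29.309
M3 S630
G01 X242.326 Y67.781 F2071
M5
G00 X30.227 Y65.850
M3 S803
G01 X40.184 Y65.850 F1562
G01 X40.184 Y57.807
G01 X30.227 Y57.807
G01 X30.227 Y65.850
M5
G00 X0.000 Y0.000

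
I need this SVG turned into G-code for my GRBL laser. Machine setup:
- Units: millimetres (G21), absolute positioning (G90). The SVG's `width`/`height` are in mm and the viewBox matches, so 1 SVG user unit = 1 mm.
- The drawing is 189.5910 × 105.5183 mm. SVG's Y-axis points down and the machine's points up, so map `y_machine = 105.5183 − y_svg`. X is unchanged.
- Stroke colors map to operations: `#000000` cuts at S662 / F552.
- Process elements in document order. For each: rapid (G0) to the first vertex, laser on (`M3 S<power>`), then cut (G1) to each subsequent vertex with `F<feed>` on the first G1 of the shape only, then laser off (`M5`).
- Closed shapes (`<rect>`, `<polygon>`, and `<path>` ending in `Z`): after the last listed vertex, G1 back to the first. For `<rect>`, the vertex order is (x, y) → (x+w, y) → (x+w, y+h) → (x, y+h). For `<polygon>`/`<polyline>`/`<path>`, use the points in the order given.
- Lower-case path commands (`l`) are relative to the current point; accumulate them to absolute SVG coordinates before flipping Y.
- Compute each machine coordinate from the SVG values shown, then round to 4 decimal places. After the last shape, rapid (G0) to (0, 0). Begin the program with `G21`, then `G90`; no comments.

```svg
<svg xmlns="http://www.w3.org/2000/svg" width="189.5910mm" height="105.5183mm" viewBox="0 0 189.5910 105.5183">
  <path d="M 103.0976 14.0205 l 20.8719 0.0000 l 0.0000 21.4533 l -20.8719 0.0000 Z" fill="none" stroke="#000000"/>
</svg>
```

G21
G90
G0 X103.0976 Y91.4978
M3 S662
G1 X123.9695 Y91.4978 F552
G1 X123.9695 Y70.0445
G1 X103.0976 Y70.0445
G1 X103.0976 Y91.4978
M5
G0 X0.0000 Y0.0000

1 u = 1 mm; y_m = 105.5183 − y.

[1] `<path>` rectangle, #000000→cut S662 F552: (103.0976,91.4978) → (123.9695,91.4978) → (123.9695,70.0445) → (103.0976,70.0445) → (103.0976,91.4978) (closed)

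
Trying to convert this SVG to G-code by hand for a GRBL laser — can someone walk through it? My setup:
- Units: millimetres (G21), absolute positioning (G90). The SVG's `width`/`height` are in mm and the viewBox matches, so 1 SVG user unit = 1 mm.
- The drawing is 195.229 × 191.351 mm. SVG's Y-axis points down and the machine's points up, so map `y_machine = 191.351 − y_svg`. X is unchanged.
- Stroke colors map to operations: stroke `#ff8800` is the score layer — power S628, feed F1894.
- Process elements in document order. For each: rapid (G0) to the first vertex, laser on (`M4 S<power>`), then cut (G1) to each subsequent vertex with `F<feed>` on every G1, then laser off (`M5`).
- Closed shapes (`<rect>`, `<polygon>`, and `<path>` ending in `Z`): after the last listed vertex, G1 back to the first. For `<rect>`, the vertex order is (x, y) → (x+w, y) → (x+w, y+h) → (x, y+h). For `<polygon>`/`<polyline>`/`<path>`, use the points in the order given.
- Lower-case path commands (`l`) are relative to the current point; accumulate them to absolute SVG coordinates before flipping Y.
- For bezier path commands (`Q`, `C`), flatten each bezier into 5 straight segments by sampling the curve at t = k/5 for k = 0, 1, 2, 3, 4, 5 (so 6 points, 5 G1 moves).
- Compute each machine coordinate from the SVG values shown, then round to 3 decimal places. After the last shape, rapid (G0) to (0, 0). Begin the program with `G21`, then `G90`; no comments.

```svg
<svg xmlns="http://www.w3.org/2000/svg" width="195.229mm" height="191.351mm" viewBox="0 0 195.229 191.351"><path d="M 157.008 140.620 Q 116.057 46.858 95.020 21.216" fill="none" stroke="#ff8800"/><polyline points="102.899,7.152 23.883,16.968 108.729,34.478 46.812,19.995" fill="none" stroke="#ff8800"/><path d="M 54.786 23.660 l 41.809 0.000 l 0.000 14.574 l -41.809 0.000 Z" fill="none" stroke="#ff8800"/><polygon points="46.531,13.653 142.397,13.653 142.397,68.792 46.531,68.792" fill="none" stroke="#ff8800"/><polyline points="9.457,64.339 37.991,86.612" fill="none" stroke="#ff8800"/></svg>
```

G21
G90
G0 X157.008 Y50.731
M4 S628
G1 X141.424 Y85.511 F1894
G1 X127.433 Y114.841 F1894
G1 X115.036 Y138.722 F1894
G1 X104.231 Y157.153 F1894
G1 X95.020 Y170.135 F1894
M5
G0 X102.899 Y184.199
M4 S628
G1 X23.883 Y174.383 F1894
G1 X108.729 Y156.873 F1894
G1 X46.812 Y171.356 F1894
M5
G0 X54.786 Y167.691
M4 S628
G1 X96.595 Y167.691 F1894
G1 X96.595 Y153.117 F1894
G1 X54.786 Y153.117 F1894
G1 X54.786 Y167.691 F1894
M5
G0 X46.531 Y177.698
M4 S628
G1 X142.397 Y177.698 F1894
G1 X142.397 Y122.559 F1894
G1 X46.531 Y122.559 F1894
G1 X46.531 Y177.698 F1894
M5
G0 X9.457 Y127.012
M4 S628
G1 X37.991 Y104.739 F1894
M5
G0 X0.000 Y0.000

Since the viewBox matches the mm dimensions, user units are millimetres directly. The only transform is the Y-flip y_m = 191.351 − y_svg.

Shape 1 is a quadratic bezier drawn with `<path>`. Its stroke #ff8800 means score at S628, F1894. After flipping Y the toolpath is (157.008,50.731) → (141.424,85.511) → (127.433,114.841) → (115.036,138.722) → (104.231,157.153) → (95.020,170.135).

Shape 2 is a open polyline drawn with `<polyline>`. Its stroke #ff8800 means score at S628, F1894. After flipping Y the toolpath is (102.899,184.199) → (23.883,174.383) → (108.729,156.873) → (46.812,171.356).

Shape 3 is a rectangle drawn with `<path>`. Its stroke #ff8800 means score at S628, F1894. After flipping Y the toolpath is (54.786,167.691) → (96.595,167.691) → (96.595,153.117) → (54.786,153.117) → (54.786,167.691), returning to the start.

Shape 4 is a rectangle drawn with `<polygon>`. Its stroke #ff8800 means score at S628, F1894. After flipping Y the toolpath is (46.531,177.698) → (142.397,177.698) → (142.397,122.559) → (46.531,122.559) → (46.531,177.698), returning to the start.

Shape 5 is a line segment drawn with `<polyline>`. Its stroke #ff8800 means score at S628, F1894. After flipping Y the toolpath is (9.457,127.012) → (37.991,104.739).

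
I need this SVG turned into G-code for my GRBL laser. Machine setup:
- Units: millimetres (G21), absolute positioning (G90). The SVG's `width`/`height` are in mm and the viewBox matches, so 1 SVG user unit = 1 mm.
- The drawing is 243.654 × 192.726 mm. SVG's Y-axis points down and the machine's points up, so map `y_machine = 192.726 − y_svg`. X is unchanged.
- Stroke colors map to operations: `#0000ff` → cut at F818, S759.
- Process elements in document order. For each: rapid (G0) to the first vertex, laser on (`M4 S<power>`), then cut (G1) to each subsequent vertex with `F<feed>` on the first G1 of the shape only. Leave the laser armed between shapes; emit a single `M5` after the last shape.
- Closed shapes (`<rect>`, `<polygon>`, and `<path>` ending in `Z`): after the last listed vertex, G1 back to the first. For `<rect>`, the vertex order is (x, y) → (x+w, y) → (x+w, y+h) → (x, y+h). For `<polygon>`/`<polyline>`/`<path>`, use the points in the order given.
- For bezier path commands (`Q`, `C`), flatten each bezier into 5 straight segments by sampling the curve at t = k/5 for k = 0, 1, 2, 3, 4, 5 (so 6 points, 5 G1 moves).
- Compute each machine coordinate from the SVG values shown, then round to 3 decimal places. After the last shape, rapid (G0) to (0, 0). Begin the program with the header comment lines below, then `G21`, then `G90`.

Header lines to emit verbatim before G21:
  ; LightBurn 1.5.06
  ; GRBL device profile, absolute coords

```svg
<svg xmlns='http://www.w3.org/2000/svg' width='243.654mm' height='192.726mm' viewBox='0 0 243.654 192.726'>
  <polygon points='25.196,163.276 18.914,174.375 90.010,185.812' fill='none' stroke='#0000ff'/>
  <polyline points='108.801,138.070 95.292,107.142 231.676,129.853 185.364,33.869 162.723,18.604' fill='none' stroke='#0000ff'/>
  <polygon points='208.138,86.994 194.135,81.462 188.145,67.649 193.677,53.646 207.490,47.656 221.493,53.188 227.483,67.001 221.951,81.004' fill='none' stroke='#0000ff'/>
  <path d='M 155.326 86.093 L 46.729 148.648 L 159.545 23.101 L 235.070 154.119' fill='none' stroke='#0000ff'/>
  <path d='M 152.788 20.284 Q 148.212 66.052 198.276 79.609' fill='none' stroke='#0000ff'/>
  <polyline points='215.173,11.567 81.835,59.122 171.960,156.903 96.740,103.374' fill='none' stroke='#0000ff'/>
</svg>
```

Since the viewBox matches the mm dimensions, user units are millimetres directly. The only transform is the Y-flip y_m = 192.726 − y_svg.

Shape 1 is a closed polygon drawn with `<polygon>`. Its stroke #0000ff means cut at S759, F818. After flipping Y the toolpath is (25.196,29.450) → (18.914,18.351) → (90.010,6.914) → (25.196,29.450), returning to the start.

Shape 2 is a open polyline drawn with `<polyline>`. Its stroke #0000ff means cut at S759, F818. After flipping Y the toolpath is (108.801,54.656) → (95.292,85.584) → (231.676,62.873) → (185.364,158.857) → (162.723,174.122).

Shape 3 is a regular polygon drawn with `<polygon>`. Its stroke #0000ff means cut at S759, F818. After flipping Y the toolpath is (208.138,105.732) → (194.135,111.264) → (188.145,125.077) → (193.677,139.080) → (207.490,145.070) → (221.493,139.538) → (227.483,125.725) → (221.951,111.722) → (208.138,105.732), returning to the start.

Shape 4 is a open polyline drawn with `<path>`. Its stroke #0000ff means cut at S759, F818. After flipping Y the toolpath is (155.326,106.633) → (46.729,44.078) → (159.545,169.625) → (235.070,38.607).

Shape 5 is a quadratic bezier drawn with `<path>`. Its stroke #0000ff means cut at S759, F818. After flipping Y the toolpath is (152.788,172.442) → (153.143,155.423) → (157.870,140.981) → (166.967,129.116) → (180.436,119.828) → (198.276,113.117).

Shape 6 is a open polyline drawn with `<polyline>`. Its stroke #0000ff means cut at S759, F818. After flipping Y the toolpath is (215.173,181.159) → (81.835,133.604) → (171.960,35.823) → (96.740,89.352).

; LightBurn 1.5.06
; GRBL device profile, absolute coords
G21
G90
G0 X25.196 Y29.450
M4 S759
G1 X18.914 Y18.351 F818
G1 X90.010 Y6.914
G1 X25.196 Y29.450
G0 X108.801 Y54.656
M4 S759
G1 X95.292 Y85.584 F818
G1 X231.676 Y62.873
G1 X185.364 Y158.857
G1 X162.723 Y174.122
G0 X208.138 Y105.732
M4 S759
G1 X194.135 Y111.264 F818
G1 X188.145 Y125.077
G1 X193.677 Y139.080
G1 X207.490 Y145.070
G1 X221.493 Y139.538
G1 X227.483 Y125.725
G1 X221.951 Y111.722
G1 X208.138 Y105.732
G0 X155.326 Y106.633
M4 S759
G1 X46.729 Y44.078 F818
G1 X159.545 Y169.625
G1 X235.070 Y38.607
G0 X152.788 Y172.442
M4 S759
G1 X153.143 Y155.423 F818
G1 X157.870 Y140.981
G1 X166.967 Y129.116
G1 X180.436 Y119.828
G1 X198.276 Y113.117
G0 X215.173 Y181.159
M4 S759
G1 X81.835 Y133.604 F818
G1 X171.960 Y35.823
G1 X96.740 Y89.352
M5
G0 X0.000 Y0.000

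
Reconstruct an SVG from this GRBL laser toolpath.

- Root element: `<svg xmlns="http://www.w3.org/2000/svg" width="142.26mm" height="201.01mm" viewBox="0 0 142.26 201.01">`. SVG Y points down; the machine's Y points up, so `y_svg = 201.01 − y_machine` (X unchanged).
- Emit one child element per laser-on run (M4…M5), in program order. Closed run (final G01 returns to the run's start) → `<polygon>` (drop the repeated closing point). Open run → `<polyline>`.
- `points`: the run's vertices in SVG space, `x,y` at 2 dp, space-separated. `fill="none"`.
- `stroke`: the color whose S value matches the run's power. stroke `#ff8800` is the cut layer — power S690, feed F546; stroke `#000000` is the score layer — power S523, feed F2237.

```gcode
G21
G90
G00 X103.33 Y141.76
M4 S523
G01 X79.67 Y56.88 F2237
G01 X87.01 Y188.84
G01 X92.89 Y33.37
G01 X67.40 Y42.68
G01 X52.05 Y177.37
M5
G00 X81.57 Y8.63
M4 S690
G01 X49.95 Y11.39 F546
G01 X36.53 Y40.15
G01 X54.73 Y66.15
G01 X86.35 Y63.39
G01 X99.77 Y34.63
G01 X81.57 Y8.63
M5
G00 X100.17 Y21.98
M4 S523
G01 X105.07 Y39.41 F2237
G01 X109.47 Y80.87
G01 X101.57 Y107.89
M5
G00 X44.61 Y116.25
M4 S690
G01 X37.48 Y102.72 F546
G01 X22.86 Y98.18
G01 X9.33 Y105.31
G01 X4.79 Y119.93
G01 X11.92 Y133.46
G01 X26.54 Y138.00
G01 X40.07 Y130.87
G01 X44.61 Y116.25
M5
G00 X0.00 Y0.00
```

Each laser-on run becomes one SVG element. Flip Y back into SVG space with y_svg = 201.01 − y_machine.

Run 1: the run's S523 means `#000000` (score). The run is open, so emit a `<polyline>` with points (Y-flipped): 103.33,59.25 79.67,144.13 87.01,12.17 92.89,167.64 67.40,158.33 52.05,23.64.

Run 2: the run's S690 means `#ff8800` (cut). The run returns to its start, so emit a `<polygon>` with points (Y-flipped): 81.57,192.38 49.95,189.62 36.53,160.86 54.73,134.86 86.35,137.62 99.77,166.38.

Run 3: the run's S523 means `#000000` (score). The run is open, so emit a `<polyline>` with points (Y-flipped): 100.17,179.03 105.07,161.60 109.47,120.14 101.57,93.12.

Run 4: power S690 maps to stroke `#ff8800` (cut). The run returns to its start, so emit a `<polygon>` with points (Y-flipped): 44.61,84.76 37.48,98.29 22.86,102.83 9.33,95.70 4.79,81.08 11.92,67.55 26.54,63.01 40.07,70.14.

<svg xmlns="http://www.w3.org/2000/svg" width="142.26mm" height="201.01mm" viewBox="0 0 142.26 201.01">
  <polyline points="103.33,59.25 79.67,144.13 87.01,12.17 92.89,167.64 67.40,158.33 52.05,23.64" fill="none" stroke="#000000"/>
  <polygon points="81.57,192.38 49.95,189.62 36.53,160.86 54.73,134.86 86.35,137.62 99.77,166.38" fill="none" stroke="#ff8800"/>
  <polyline points="100.17,179.03 105.07,161.60 109.47,120.14 101.57,93.12" fill="none" stroke="#000000"/>
  <polygon points="44.61,84.76 37.48,98.29 22.86,102.83 9.33,95.70 4.79,81.08 11.92,67.55 26.54,63.01 40.07,70.14" fill="none" stroke="#ff8800"/>
</svg>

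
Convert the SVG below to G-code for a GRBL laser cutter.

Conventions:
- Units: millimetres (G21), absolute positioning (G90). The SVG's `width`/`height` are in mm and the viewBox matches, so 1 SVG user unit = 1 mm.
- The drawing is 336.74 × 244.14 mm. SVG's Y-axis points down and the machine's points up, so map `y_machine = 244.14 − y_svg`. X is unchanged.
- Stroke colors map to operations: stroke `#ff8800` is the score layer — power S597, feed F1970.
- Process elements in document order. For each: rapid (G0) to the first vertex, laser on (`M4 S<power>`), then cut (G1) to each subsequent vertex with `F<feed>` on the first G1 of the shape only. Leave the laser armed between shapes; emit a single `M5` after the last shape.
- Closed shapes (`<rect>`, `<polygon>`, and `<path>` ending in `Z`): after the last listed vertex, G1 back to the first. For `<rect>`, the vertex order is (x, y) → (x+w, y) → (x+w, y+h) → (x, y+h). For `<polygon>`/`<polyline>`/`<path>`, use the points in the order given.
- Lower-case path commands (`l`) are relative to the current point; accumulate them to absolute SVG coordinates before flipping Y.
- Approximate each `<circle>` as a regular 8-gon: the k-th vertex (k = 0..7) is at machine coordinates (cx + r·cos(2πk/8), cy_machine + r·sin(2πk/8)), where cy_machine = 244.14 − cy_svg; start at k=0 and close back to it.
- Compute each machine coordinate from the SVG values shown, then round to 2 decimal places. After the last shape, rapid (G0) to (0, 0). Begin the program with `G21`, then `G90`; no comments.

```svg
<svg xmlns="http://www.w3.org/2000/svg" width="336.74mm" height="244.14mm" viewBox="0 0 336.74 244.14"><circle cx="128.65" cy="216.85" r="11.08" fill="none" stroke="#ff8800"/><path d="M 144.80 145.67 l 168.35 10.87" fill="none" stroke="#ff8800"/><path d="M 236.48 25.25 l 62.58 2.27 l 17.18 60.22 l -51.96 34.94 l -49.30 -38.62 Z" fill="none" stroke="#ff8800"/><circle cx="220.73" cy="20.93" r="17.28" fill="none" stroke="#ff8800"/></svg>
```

G21
G90
G0 X139.73 Y27.29
M4 S597
G1 X136.48 Y35.12 F1970
G1 X128.65 Y38.37
G1 X120.82 Y35.12
G1 X117.57 Y27.29
G1 X120.82 Y19.46
G1 X128.65 Y16.21
G1 X136.48 Y19.46
G1 X139.73 Y27.29
G0 X144.80 Y98.47
M4 S597
G1 X313.15 Y87.60 F1970
G0 X236.48 Y218.89
M4 S597
G1 X299.06 Y216.62 F1970
G1 X316.24 Y156.40
G1 X264.28 Y121.46
G1 X214.98 Y160.08
G1 X236.48 Y218.89
G0 X238.01 Y223.21
M4 S597
G1 X232.95 Y235.43 F1970
G1 X220.73 Y240.49
G1 X208.51 Y235.43
G1 X203.45 Y223.21
G1 X208.51 Y210.99
G1 X220.73 Y205.93
G1 X232.95 Y210.99
G1 X238.01 Y223.21
M5
G0 X0.00 Y0.00

1 u = 1 mm; y_m = 244.14 − y.

[1] `<circle>` circle, #ff8800→score S597 F1970: (139.73,27.29) → (136.48,35.12) → (128.65,38.37) → (120.82,35.12) → (117.57,27.29) → (120.82,19.46) → (128.65,16.21) → (136.48,19.46) → (139.73,27.29) (closed)

[2] `<path>` line segment, #ff8800→score S597 F1970: (144.80,98.47) → (313.15,87.60)

[3] `<path>` regular polygon, #ff8800→score S597 F1970: (236.48,218.89) → (299.06,216.62) → (316.24,156.40) → (264.28,121.46) → (214.98,160.08) → (236.48,218.89) (closed)

[4] `<circle>` circle, #ff8800→score S597 F1970: (238.01,223.21) → (232.95,235.43) → (220.73,240.49) → (208.51,235.43) → (203.45,223.21) → (208.51,210.99) → (220.73,205.93) → (232.95,210.99) → (238.01,223.21) (closed)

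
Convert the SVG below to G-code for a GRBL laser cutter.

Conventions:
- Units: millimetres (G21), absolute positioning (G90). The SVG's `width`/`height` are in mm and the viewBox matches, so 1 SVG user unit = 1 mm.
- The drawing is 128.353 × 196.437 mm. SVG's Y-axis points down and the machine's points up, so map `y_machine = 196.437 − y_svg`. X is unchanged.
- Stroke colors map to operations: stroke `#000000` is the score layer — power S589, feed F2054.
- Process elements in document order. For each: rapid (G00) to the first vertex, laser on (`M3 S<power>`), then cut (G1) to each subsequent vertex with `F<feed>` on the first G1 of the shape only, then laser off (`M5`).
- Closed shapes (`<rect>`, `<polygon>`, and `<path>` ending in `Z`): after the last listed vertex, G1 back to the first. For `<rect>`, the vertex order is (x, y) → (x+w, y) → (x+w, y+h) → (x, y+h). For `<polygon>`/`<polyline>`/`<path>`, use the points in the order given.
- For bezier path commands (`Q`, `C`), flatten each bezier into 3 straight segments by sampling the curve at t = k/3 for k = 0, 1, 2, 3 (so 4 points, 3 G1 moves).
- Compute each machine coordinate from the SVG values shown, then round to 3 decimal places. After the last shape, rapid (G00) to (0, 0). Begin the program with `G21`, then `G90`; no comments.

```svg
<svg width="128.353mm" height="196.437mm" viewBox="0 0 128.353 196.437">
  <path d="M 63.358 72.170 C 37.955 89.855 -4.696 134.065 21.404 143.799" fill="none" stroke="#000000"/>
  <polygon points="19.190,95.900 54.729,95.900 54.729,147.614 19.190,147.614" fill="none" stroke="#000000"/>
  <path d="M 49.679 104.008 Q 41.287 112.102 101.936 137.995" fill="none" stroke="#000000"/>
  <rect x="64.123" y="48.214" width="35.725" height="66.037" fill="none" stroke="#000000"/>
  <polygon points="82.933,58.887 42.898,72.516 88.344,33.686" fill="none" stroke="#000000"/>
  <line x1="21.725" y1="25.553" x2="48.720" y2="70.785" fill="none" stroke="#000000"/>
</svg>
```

1 u = 1 mm; y_m = 196.437 − y.

[1] `<path>` cubic bezier, #000000→score S589 F2054: (63.358,124.267) → (35.391,100.000) → (15.036,71.605) → (21.404,52.638)

[2] `<polygon>` rectangle, #000000→score S589 F2054: (19.190,100.537) → (54.729,100.537) → (54.729,48.823) → (19.190,48.823) → (19.190,100.537) (closed)

[3] `<path>` quadratic bezier, #000000→score S589 F2054: (49.679,92.429) → (51.756,85.055) → (69.175,73.726) → (101.936,58.442)

[4] `<rect>` rectangle, #000000→score S589 F2054: (64.123,148.223) → (99.848,148.223) → (99.848,82.186) → (64.123,82.186) → (64.123,148.223) (closed)

[5] `<polygon>` closed polygon, #000000→score S589 F2054: (82.933,137.550) → (42.898,123.921) → (88.344,162.751) → (82.933,137.550) (closed)

[6] `<line>` line segment, #000000→score S589 F2054: (21.725,170.884) → (48.720,125.652)

G21
G90
G00 X63.358 Y124.267
M3 S589
G1 X35.391 Y100.000 F2054
G1 X15.036 Y71.605
G1 X21.404 Y52.638
M5
G00 X19.190 Y100.537
M3 S589
G1 X54.729 Y100.537 F2054
G1 X54.729 Y48.823
G1 X19.190 Y48.823
G1 X19.190 Y100.537
M5
G00 X49.679 Y92.429
M3 S589
G1 X51.756 Y85.055 F2054
G1 X69.175 Y73.726
G1 X101.936 Y58.442
M5
G00 X64.123 Y148.223
M3 S589
G1 X99.848 Y148.223 F2054
G1 X99.848 Y82.186
G1 X64.123 Y82.186
G1 X64.123 Y148.223
M5
G00 X82.933 Y137.550
M3 S589
G1 X42.898 Y123.921 F2054
G1 X88.344 Y162.751
G1 X82.933 Y137.550
M5
G00 X21.725 Y170.884
M3 S589
G1 X48.720 Y125.652 F2054
M5
G00 X0.000 Y0.000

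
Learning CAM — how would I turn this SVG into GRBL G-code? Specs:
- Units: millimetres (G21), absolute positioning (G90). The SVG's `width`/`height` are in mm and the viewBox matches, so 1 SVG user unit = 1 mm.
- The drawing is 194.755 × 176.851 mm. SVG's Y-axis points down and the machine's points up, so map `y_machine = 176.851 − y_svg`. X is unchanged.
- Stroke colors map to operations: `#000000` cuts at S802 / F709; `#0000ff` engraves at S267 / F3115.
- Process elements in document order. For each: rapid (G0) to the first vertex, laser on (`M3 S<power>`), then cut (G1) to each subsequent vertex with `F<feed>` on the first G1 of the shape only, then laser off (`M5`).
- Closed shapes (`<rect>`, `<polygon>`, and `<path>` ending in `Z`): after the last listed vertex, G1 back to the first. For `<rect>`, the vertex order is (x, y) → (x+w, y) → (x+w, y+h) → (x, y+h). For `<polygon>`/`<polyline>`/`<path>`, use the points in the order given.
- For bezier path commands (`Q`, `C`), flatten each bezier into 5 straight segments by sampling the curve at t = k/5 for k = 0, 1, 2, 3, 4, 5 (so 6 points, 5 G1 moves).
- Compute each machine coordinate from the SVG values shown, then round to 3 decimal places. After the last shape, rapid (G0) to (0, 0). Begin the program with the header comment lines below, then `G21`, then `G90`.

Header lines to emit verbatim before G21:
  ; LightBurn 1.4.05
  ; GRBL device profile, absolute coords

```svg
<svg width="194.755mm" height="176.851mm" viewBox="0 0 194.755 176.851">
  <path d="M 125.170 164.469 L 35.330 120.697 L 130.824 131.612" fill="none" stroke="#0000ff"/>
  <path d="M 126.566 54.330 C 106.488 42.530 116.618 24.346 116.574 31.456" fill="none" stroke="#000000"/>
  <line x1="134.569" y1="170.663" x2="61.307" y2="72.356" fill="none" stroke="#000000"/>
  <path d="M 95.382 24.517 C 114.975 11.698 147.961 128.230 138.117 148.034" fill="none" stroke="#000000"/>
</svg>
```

viewBox `0 0 194.755 176.851` with mm width/height → 1 unit = 1 mm. Flip: y_m = 176.851 − y_svg.

**Shape 1** — `<path>` open polyline, stroke `#0000ff` → engrave (S267, F3115). Machine vertices: (125.170,12.382) → (35.330,56.154) → (130.824,45.239). Open path.

**Shape 2** — `<path>` cubic bezier, stroke `#000000` → cut (S802, F709). Control points (SVG): P0=(126.566,54.330), P1=(106.488,42.530), P2=(116.618,24.346), P3=(116.574,31.456); sampled at t=k/5. Machine vertices: (126.566,122.521) → (117.821,130.114) → (114.388,137.718) → (114.328,143.813) → (115.703,146.879) → (116.574,145.395). Open path.

**Shape 3** — `<line>` line segment, stroke `#000000` → cut (S802, F709). Machine vertices: (134.569,6.188) → (61.307,104.495). Open path.

**Shape 4** — `<path>` cubic bezier, stroke `#000000` → cut (S802, F709). Control points (SVG): P0=(95.382,24.517), P1=(114.975,11.698), P2=(147.961,128.230), P3=(138.117,148.034); sampled at t=k/5. Machine vertices: (95.382,152.334) → (108.295,146.312) → (121.724,120.097) → (132.970,84.542) → (139.334,50.498) → (138.117,28.817). Open path.

; LightBurn 1.4.05
; GRBL device profile, absolute coords
G21
G90
G0 X125.170 Y12.382
M3 S267
G1 X35.330 Y56.154 F3115
G1 X130.824 Y45.239
M5
G0 X126.566 Y122.521
M3 S802
G1 X117.821 Y130.114 F709
G1 X114.388 Y137.718
G1 X114.328 Y143.813
G1 X115.703 Y146.879
G1 X116.574 Y145.395
M5
G0 X134.569 Y6.188
M3 S802
G1 X61.307 Y104.495 F709
M5
G0 X95.382 Y152.334
M3 S802
G1 X108.295 Y146.312 F709
G1 X121.724 Y120.097
G1 X132.970 Y84.542
G1 X139.334 Y50.498
G1 X138.117 Y28.817
M5
G0 X0.000 Y0.000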